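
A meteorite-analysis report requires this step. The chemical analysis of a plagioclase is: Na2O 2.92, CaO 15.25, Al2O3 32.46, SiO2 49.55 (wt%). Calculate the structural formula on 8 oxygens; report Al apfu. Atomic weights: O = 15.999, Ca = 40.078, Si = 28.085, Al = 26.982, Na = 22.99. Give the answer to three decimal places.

1.742 Al apfu

Na2O (M=61.979): mol = 0.04711; Na = 0.09422, O = 0.04711.
CaO (M=56.077): mol = 0.27195; Ca = 0.27195, O = 0.27195.
Al2O3 (M=101.961): mol = 0.31836; Al = 0.63672, O = 0.95508.
SiO2 (M=60.083): mol = 0.82469; Si = 0.82469, O = 1.64938.
ΣO = 2.92352; factor = 8/ΣO = 2.73643.
Al apfu = 0.63672 × 2.73643 = 1.742.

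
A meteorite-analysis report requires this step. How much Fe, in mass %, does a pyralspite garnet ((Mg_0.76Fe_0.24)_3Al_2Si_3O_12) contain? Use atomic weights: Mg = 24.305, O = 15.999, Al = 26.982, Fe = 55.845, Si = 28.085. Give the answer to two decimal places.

M((Mg_0.76Fe_0.24)_3Al_2Si_3O_12) = 425.831 g/mol.
Fe contributes 0.72 × 55.845 = 40.208 g per mole.
40.208/425.831 = 0.0944 → 9.44%.

9.44 mass %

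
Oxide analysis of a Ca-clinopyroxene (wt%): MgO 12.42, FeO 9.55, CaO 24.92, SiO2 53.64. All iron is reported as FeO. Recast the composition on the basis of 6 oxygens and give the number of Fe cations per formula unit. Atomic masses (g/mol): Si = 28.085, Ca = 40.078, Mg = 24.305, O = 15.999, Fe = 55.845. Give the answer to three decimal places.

MgO: 12.42/40.304 = 0.30816 mol → 0.30816 mol Mg, 0.30816 mol O.
FeO: 9.55/71.844 = 0.13293 mol → 0.13293 mol Fe, 0.13293 mol O.
CaO: 24.92/56.077 = 0.44439 mol → 0.44439 mol Ca, 0.44439 mol O.
SiO2: 53.64/60.083 = 0.89277 mol → 0.89277 mol Si, 1.78554 mol O.
Total oxygen = 2.67102 mol. Normalization factor = 6/2.67102 = 2.24633.
Fe per 6 O = 0.13293 × 2.24633 = 0.299.

0.299 Fe apfu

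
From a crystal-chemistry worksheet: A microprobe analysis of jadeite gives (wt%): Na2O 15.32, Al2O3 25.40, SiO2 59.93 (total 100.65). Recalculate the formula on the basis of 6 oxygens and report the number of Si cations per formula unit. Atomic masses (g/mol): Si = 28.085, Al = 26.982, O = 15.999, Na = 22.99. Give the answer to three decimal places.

Na2O (M=61.979): mol = 0.24718; Na = 0.49436, O = 0.24718.
Al2O3 (M=101.961): mol = 0.24911; Al = 0.49822, O = 0.74733.
SiO2 (M=60.083): mol = 0.99745; Si = 0.99745, O = 1.99490.
ΣO = 2.98941; factor = 6/ΣO = 2.00709.
Si apfu = 0.99745 × 2.00709 = 2.002.

2.002 Si apfu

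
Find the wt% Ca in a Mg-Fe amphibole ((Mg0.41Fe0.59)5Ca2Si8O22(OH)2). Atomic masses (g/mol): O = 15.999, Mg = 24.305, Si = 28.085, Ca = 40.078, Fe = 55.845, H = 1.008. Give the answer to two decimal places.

Formula mass = 2.05·24.305 + 2.95·55.845 + 2·40.078 + 8·28.085 + 24·15.999 + 2·1.008 = 905.396 g/mol, of which 80.156 g is Ca.
So Ca makes up 80.156/905.396 = 0.0885 of the mass, i.e. 8.85%.

8.85 mass %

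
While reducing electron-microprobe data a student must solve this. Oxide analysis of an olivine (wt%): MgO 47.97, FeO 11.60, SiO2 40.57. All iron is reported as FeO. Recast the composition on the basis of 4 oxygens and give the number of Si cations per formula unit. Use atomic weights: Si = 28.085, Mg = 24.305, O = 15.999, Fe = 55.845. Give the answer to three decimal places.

1.000 Si apfu

MgO: 47.97/40.304 = 1.19020 mol → 1.19020 mol Mg, 1.19020 mol O.
FeO: 11.60/71.844 = 0.16146 mol → 0.16146 mol Fe, 0.16146 mol O.
SiO2: 40.57/60.083 = 0.67523 mol → 0.67523 mol Si, 1.35046 mol O.
Total oxygen = 2.70212 mol. Normalization factor = 4/2.70212 = 1.48032.
Si per 4 O = 0.67523 × 1.48032 = 1.000.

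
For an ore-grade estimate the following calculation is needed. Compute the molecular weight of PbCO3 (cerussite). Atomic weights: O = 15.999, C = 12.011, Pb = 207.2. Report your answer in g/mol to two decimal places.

M = 1(207.2) + 1(12.011) + 3(15.999)

267.21 g/mol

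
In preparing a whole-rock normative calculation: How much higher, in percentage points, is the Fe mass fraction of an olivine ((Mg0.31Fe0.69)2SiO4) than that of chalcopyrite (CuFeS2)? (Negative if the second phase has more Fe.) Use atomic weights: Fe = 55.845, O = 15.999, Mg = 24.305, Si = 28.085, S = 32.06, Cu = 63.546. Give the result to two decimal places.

11.40 percentage points

Fe in (Mg0.31Fe0.69)2SiO4: molar mass 184.216 g/mol; 1.38×55.845 = 77.066 g → 41.83 wt%.
Fe in CuFeS2: molar mass 183.511 g/mol; 1×55.845 = 55.845 g → 30.43 wt%.
Difference = 41.83 − 30.43 = 11.40 percentage points.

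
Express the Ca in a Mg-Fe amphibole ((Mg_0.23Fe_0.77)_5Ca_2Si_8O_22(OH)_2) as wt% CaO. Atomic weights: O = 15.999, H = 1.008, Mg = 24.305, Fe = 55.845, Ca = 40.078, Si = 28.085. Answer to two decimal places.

12.01 wt%

Formula mass = 933.782 g/mol.
2 Ca → 2.0000 mol CaO per formula unit; M(CaO) = 56.077, so CaO mass = 112.154 g.
112.154/933.782 × 100 = 12.01 wt%.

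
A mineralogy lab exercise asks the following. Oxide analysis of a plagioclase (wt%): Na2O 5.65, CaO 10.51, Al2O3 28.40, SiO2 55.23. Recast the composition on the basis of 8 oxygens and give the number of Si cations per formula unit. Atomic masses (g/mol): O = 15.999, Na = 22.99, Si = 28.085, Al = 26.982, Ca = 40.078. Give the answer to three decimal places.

Na2O: 5.65/61.979 = 0.09116 mol → 0.18232 mol Na, 0.09116 mol O.
CaO: 10.51/56.077 = 0.18742 mol → 0.18742 mol Ca, 0.18742 mol O.
Al2O3: 28.40/101.961 = 0.27854 mol → 0.55708 mol Al, 0.83562 mol O.
SiO2: 55.23/60.083 = 0.91923 mol → 0.91923 mol Si, 1.83846 mol O.
Total oxygen = 2.95266 mol. Normalization factor = 8/2.95266 = 2.70942.
Si per 8 O = 0.91923 × 2.70942 = 2.491.

2.491 Si apfu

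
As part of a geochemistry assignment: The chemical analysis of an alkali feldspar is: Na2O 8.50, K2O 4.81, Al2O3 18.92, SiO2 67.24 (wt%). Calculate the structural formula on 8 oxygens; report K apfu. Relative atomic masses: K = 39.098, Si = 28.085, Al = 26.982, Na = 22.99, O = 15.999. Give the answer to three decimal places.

0.274 K apfu

8.50 wt% Na2O ÷ 61.979 g/mol = 0.13714 mol, giving 0.27428 Na and 0.13714 O.
4.81 wt% K2O ÷ 94.195 g/mol = 0.05106 mol, giving 0.10212 K and 0.05106 O.
18.92 wt% Al2O3 ÷ 101.961 g/mol = 0.18556 mol, giving 0.37112 Al and 0.55668 O.
67.24 wt% SiO2 ÷ 60.083 g/mol = 1.11912 mol, giving 1.11912 Si and 2.23824 O.
Oxygen sums to 2.98312; scaling by 8/2.98312 = 2.68176 puts the formula on 8 O.
K: 0.10212 × 2.68176 = 0.274 atoms per formula unit.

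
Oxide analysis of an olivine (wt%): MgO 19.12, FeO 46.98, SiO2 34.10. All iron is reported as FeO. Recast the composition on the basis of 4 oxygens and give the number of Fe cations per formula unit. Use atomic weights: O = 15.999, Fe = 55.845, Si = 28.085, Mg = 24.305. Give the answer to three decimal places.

1.156 Fe apfu

19.12 wt% MgO ÷ 40.304 g/mol = 0.47439 mol, giving 0.47439 Mg and 0.47439 O.
46.98 wt% FeO ÷ 71.844 g/mol = 0.65392 mol, giving 0.65392 Fe and 0.65392 O.
34.10 wt% SiO2 ÷ 60.083 g/mol = 0.56755 mol, giving 0.56755 Si and 1.13510 O.
Oxygen sums to 2.26341; scaling by 4/2.26341 = 1.76724 puts the formula on 4 O.
Fe: 0.65392 × 1.76724 = 1.156 atoms per formula unit.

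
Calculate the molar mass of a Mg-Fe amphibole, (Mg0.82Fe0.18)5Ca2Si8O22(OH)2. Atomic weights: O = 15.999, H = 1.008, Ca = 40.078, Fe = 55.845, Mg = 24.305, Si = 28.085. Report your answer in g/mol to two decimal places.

840.74 g/mol

M = 4.10(24.305) + 0.90(55.845) + 2(40.078) + 8(28.085) + 24(15.999) + 2(1.008)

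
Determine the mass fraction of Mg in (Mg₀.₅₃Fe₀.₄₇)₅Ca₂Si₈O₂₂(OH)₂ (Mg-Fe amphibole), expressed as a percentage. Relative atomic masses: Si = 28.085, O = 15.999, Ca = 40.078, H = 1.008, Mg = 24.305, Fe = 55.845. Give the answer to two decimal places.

7.27 weight percent

M((Mg₀.₅₃Fe₀.₄₇)₅Ca₂Si₈O₂₂(OH)₂) = 886.472 g/mol.
Mg contributes 2.65 × 24.305 = 64.408 g per mole.
64.408/886.472 = 0.0727 → 7.27%.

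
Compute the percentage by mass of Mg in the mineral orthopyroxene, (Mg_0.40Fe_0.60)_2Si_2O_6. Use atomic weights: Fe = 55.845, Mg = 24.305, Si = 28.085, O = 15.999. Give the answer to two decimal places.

8.15 weight percent

M((Mg_0.40Fe_0.60)_2Si_2O_6) = 238.622 g/mol.
Mg contributes 0.80 × 24.305 = 19.444 g per mole.
19.444/238.622 = 0.0815 → 8.15%.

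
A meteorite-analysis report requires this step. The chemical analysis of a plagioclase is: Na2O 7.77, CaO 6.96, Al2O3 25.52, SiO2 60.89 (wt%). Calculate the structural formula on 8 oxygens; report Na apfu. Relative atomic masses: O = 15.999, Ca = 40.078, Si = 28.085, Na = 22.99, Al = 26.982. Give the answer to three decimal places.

0.663 Na apfu

Na2O (M=61.979): mol = 0.12537; Na = 0.25074, O = 0.12537.
CaO (M=56.077): mol = 0.12412; Ca = 0.12412, O = 0.12412.
Al2O3 (M=101.961): mol = 0.25029; Al = 0.50058, O = 0.75087.
SiO2 (M=60.083): mol = 1.01343; Si = 1.01343, O = 2.02686.
ΣO = 3.02722; factor = 8/ΣO = 2.64269.
Na apfu = 0.25074 × 2.64269 = 0.663.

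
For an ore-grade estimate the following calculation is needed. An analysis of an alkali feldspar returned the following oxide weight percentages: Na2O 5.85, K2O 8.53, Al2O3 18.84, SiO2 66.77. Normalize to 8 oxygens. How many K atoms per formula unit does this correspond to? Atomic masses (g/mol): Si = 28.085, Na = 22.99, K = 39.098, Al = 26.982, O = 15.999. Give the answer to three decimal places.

Na2O: 5.85/61.979 = 0.09439 mol → 0.18878 mol Na, 0.09439 mol O.
K2O: 8.53/94.195 = 0.09056 mol → 0.18112 mol K, 0.09056 mol O.
Al2O3: 18.84/101.961 = 0.18478 mol → 0.36956 mol Al, 0.55434 mol O.
SiO2: 66.77/60.083 = 1.11130 mol → 1.11130 mol Si, 2.22260 mol O.
Total oxygen = 2.96189 mol. Normalization factor = 8/2.96189 = 2.70098.
K per 8 O = 0.18112 × 2.70098 = 0.489.

0.489 K apfu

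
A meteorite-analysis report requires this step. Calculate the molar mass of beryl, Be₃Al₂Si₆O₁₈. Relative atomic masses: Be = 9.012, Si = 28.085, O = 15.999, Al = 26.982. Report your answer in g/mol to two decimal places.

537.49 g/mol

The formula mass is the sum 3(9.012) + 2(26.982) + 6(28.085) + 18(15.999).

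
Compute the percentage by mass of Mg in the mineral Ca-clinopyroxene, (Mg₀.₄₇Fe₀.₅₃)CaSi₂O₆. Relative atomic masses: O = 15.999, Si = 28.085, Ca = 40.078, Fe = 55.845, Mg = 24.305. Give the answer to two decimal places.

M((Mg₀.₄₇Fe₀.₅₃)CaSi₂O₆) = 233.263 g/mol.
Mg contributes 0.47 × 24.305 = 11.423 g per mole.
11.423/233.263 = 0.0490 → 4.90%.

4.90 weight percent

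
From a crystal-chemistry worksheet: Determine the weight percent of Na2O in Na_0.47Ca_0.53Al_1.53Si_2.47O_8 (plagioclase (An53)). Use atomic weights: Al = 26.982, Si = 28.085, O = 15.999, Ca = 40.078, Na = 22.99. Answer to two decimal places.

Molar mass of Na_0.47Ca_0.53Al_1.53Si_2.47O_8 = 0.47*22.99 + 0.53*40.078 + 1.53*26.982 + 2.47*28.085 + 8*15.999 = 270.691 g/mol.
Each formula unit contains 0.47 Na, equivalent to 0.47/2 = 0.2350 mol Na2O.
M(Na2O) = 2×22.99 + 1×15.999 = 61.979 g/mol.
Mass of Na2O per formula unit = 0.2350 × 61.979 = 14.565 g.
Na2O wt% = 14.565 / 270.691 × 100 = 5.38%.

5.38 wt%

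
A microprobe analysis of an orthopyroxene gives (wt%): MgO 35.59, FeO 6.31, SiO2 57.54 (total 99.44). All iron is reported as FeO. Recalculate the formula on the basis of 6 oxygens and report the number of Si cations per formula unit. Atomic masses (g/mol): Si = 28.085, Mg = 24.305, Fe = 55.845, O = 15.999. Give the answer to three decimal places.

MgO (M=40.304): mol = 0.88304; Mg = 0.88304, O = 0.88304.
FeO (M=71.844): mol = 0.08783; Fe = 0.08783, O = 0.08783.
SiO2 (M=60.083): mol = 0.95768; Si = 0.95768, O = 1.91536.
ΣO = 2.88623; factor = 6/ΣO = 2.07884.
Si apfu = 0.95768 × 2.07884 = 1.991.

1.991 Si apfu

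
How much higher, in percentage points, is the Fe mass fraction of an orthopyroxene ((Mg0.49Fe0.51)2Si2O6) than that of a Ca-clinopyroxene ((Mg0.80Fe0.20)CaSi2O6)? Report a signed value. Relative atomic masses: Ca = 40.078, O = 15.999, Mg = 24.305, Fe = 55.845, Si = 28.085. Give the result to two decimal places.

19.44 percentage points

M((Mg0.49Fe0.51)2Si2O6) = 232.945 g/mol, so wt% Fe = 56.962/232.945 × 100 = 24.45%.
M((Mg0.80Fe0.20)CaSi2O6) = 222.855 g/mol, so wt% Fe = 11.169/222.855 × 100 = 5.01%.
24.45 − 5.01 = 19.44 pp.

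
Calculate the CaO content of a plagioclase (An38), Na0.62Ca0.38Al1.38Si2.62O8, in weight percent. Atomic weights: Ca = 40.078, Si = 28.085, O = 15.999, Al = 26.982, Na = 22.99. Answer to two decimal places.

7.94 wt%

Molar mass of Na0.62Ca0.38Al1.38Si2.62O8 = 0.62·22.99 + 0.38·40.078 + 1.38·26.982 + 2.62·28.085 + 8·15.999 = 268.293 g/mol.
Each formula unit contains 0.38 Ca, equivalent to 0.38/1 = 0.3800 mol CaO.
M(CaO) = 1×40.078 + 1×15.999 = 56.077 g/mol.
Mass of CaO per formula unit = 0.3800 × 56.077 = 21.309 g.
CaO wt% = 21.309 / 268.293 × 100 = 7.94%.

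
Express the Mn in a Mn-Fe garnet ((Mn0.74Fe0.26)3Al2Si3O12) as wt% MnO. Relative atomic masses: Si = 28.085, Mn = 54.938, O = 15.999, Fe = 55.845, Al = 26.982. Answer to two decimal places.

Molar mass of (Mn0.74Fe0.26)3Al2Si3O12 = 2.22*54.938 + 0.78*55.845 + 2*26.982 + 3*28.085 + 12*15.999 = 495.728 g/mol.
Each formula unit contains 2.22 Mn, equivalent to 2.22/1 = 2.2200 mol MnO.
M(MnO) = 1×54.938 + 1×15.999 = 70.937 g/mol.
Mass of MnO per formula unit = 2.2200 × 70.937 = 157.480 g.
MnO wt% = 157.480 / 495.728 × 100 = 31.77%.

31.77 wt%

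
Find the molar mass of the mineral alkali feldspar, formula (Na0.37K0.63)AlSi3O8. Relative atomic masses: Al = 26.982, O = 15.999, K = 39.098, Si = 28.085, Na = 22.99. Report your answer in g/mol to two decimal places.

Na: 0.37 × 22.99 = 8.5063
K: 0.63 × 39.098 = 24.6317
Al: 1 × 26.982 = 26.9820
Si: 3 × 28.085 = 84.2550
O: 8 × 15.999 = 127.9920
Summing the contributions gives the formula mass.

272.37 g/mol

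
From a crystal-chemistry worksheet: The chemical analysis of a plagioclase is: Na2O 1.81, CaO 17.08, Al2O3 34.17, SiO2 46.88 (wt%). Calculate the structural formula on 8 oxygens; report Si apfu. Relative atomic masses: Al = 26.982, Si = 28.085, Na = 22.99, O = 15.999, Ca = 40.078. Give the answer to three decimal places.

1.81 wt% Na2O ÷ 61.979 g/mol = 0.02920 mol, giving 0.05840 Na and 0.02920 O.
17.08 wt% CaO ÷ 56.077 g/mol = 0.30458 mol, giving 0.30458 Ca and 0.30458 O.
34.17 wt% Al2O3 ÷ 101.961 g/mol = 0.33513 mol, giving 0.67026 Al and 1.00539 O.
46.88 wt% SiO2 ÷ 60.083 g/mol = 0.78025 mol, giving 0.78025 Si and 1.56050 O.
Oxygen sums to 2.89967; scaling by 8/2.89967 = 2.75893 puts the formula on 8 O.
Si: 0.78025 × 2.75893 = 2.153 atoms per formula unit.

2.153 Si apfu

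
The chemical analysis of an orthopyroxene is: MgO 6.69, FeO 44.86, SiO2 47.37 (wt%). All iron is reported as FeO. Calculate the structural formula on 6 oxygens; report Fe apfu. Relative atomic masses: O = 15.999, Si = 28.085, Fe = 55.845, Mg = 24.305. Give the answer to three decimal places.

6.69 wt% MgO ÷ 40.304 g/mol = 0.16599 mol, giving 0.16599 Mg and 0.16599 O.
44.86 wt% FeO ÷ 71.844 g/mol = 0.62441 mol, giving 0.62441 Fe and 0.62441 O.
47.37 wt% SiO2 ÷ 60.083 g/mol = 0.78841 mol, giving 0.78841 Si and 1.57682 O.
Oxygen sums to 2.36722; scaling by 6/2.36722 = 2.53462 puts the formula on 6 O.
Fe: 0.62441 × 2.53462 = 1.583 atoms per formula unit.

1.583 Fe apfu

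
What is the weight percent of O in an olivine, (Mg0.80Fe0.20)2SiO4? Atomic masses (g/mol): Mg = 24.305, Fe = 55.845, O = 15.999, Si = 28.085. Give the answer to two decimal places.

Formula mass = 1.60·24.305 + 0.40·55.845 + 1·28.085 + 4·15.999 = 153.307 g/mol, of which 63.996 g is O.
So O makes up 63.996/153.307 = 0.4174 of the mass, i.e. 41.74%.

41.74 weight percent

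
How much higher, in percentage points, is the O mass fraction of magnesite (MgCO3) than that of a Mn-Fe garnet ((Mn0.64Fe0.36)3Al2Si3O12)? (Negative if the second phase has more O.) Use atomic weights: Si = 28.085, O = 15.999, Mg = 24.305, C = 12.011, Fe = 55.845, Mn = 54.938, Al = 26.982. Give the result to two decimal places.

M(MgCO3) = 84.313 g/mol, so wt% O = 47.997/84.313 × 100 = 56.93%.
M((Mn0.64Fe0.36)3Al2Si3O12) = 496.001 g/mol, so wt% O = 191.988/496.001 × 100 = 38.71%.
56.93 − 38.71 = 18.22 pp.

18.22 percentage points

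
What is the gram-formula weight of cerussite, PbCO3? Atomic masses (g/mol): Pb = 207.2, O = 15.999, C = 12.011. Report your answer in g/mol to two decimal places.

The formula mass is the sum 1(207.2) + 1(12.011) + 3(15.999).

267.21 g/mol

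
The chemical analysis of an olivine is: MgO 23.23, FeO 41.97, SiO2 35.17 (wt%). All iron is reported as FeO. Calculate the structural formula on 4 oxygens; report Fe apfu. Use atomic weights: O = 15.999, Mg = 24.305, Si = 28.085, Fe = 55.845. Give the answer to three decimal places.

MgO (M=40.304): mol = 0.57637; Mg = 0.57637, O = 0.57637.
FeO (M=71.844): mol = 0.58418; Fe = 0.58418, O = 0.58418.
SiO2 (M=60.083): mol = 0.58536; Si = 0.58536, O = 1.17072.
ΣO = 2.33127; factor = 4/ΣO = 1.71580.
Fe apfu = 0.58418 × 1.71580 = 1.002.

1.002 Fe apfu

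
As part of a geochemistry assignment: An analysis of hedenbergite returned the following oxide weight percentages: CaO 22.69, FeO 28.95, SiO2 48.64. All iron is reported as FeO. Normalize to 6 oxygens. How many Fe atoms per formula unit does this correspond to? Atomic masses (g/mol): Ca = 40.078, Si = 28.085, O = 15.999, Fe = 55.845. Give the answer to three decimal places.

CaO: 22.69/56.077 = 0.40462 mol → 0.40462 mol Ca, 0.40462 mol O.
FeO: 28.95/71.844 = 0.40296 mol → 0.40296 mol Fe, 0.40296 mol O.
SiO2: 48.64/60.083 = 0.80955 mol → 0.80955 mol Si, 1.61910 mol O.
Total oxygen = 2.42668 mol. Normalization factor = 6/2.42668 = 2.47251.
Fe per 6 O = 0.40296 × 2.47251 = 0.996.

0.996 Fe apfu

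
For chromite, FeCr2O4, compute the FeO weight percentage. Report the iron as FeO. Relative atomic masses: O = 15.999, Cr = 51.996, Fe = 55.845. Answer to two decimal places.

32.10 wt%

Molar mass of FeCr2O4 = 1*55.845 + 2*51.996 + 4*15.999 = 223.833 g/mol.
Each formula unit contains 1 Fe, equivalent to 1/1 = 1.0000 mol FeO.
M(FeO) = 1×55.845 + 1×15.999 = 71.844 g/mol.
Mass of FeO per formula unit = 1.0000 × 71.844 = 71.844 g.
FeO wt% = 71.844 / 223.833 × 100 = 32.10%.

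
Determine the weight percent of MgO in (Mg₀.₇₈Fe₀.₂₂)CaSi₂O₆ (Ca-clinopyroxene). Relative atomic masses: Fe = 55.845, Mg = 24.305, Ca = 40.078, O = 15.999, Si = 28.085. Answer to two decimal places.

14.07 wt%

Molar mass of (Mg₀.₇₈Fe₀.₂₂)CaSi₂O₆ = 0.78×24.305 + 0.22×55.845 + 1×40.078 + 2×28.085 + 6×15.999 = 223.486 g/mol.
Each formula unit contains 0.78 Mg, equivalent to 0.78/1 = 0.7800 mol MgO.
M(MgO) = 1×24.305 + 1×15.999 = 40.304 g/mol.
Mass of MgO per formula unit = 0.7800 × 40.304 = 31.437 g.
MgO wt% = 31.437 / 223.486 × 100 = 14.07%.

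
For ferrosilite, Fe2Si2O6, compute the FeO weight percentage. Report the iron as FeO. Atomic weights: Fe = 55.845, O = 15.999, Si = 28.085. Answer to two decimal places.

54.46 wt%

Molar mass of Fe2Si2O6 = 2*55.845 + 2*28.085 + 6*15.999 = 263.854 g/mol.
Each formula unit contains 2 Fe, equivalent to 2/1 = 2.0000 mol FeO.
M(FeO) = 1×55.845 + 1×15.999 = 71.844 g/mol.
Mass of FeO per formula unit = 2.0000 × 71.844 = 143.688 g.
FeO wt% = 143.688 / 263.854 × 100 = 54.46%.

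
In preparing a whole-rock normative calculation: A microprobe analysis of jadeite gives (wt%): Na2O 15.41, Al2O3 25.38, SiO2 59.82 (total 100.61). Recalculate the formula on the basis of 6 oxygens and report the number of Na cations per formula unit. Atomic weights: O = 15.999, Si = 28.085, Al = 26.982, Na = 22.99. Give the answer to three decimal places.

15.41 wt% Na2O ÷ 61.979 g/mol = 0.24863 mol, giving 0.49726 Na and 0.24863 O.
25.38 wt% Al2O3 ÷ 101.961 g/mol = 0.24892 mol, giving 0.49784 Al and 0.74676 O.
59.82 wt% SiO2 ÷ 60.083 g/mol = 0.99562 mol, giving 0.99562 Si and 1.99124 O.
Oxygen sums to 2.98663; scaling by 6/2.98663 = 2.00895 puts the formula on 6 O.
Na: 0.49726 × 2.00895 = 0.999 atoms per formula unit.

0.999 Na apfu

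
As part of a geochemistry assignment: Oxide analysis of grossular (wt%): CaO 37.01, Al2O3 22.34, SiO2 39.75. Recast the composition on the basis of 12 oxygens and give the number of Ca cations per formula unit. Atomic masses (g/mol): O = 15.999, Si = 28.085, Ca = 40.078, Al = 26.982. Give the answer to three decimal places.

2.999 Ca apfu

CaO: 37.01/56.077 = 0.65999 mol → 0.65999 mol Ca, 0.65999 mol O.
Al2O3: 22.34/101.961 = 0.21910 mol → 0.43820 mol Al, 0.65730 mol O.
SiO2: 39.75/60.083 = 0.66158 mol → 0.66158 mol Si, 1.32316 mol O.
Total oxygen = 2.64045 mol. Normalization factor = 12/2.64045 = 4.54468.
Ca per 12 O = 0.65999 × 4.54468 = 2.999.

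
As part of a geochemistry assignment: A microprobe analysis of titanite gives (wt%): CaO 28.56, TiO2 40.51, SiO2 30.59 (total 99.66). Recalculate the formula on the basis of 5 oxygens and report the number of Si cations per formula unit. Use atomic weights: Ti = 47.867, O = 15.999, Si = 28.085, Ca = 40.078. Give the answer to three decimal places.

1.001 Si apfu

28.56 wt% CaO ÷ 56.077 g/mol = 0.50930 mol, giving 0.50930 Ca and 0.50930 O.
40.51 wt% TiO2 ÷ 79.865 g/mol = 0.50723 mol, giving 0.50723 Ti and 1.01446 O.
30.59 wt% SiO2 ÷ 60.083 g/mol = 0.50913 mol, giving 0.50913 Si and 1.01826 O.
Oxygen sums to 2.54202; scaling by 5/2.54202 = 1.96694 puts the formula on 5 O.
Si: 0.50913 × 1.96694 = 1.001 atoms per formula unit.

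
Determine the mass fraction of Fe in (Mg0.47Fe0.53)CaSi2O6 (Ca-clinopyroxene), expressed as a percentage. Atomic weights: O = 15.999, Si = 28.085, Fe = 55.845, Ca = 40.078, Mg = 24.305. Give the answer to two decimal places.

Formula mass = 0.47·24.305 + 0.53·55.845 + 1·40.078 + 2·28.085 + 6·15.999 = 233.263 g/mol, of which 29.598 g is Fe.
So Fe makes up 29.598/233.263 = 0.1269 of the mass, i.e. 12.69%.

12.69 wt%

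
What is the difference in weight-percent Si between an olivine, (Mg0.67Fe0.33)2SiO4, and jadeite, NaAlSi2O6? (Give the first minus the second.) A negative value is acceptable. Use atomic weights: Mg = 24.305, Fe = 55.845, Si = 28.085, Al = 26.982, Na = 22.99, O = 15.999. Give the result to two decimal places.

-10.40 percentage points

First mineral: 28.085 g Si in 161.507 g formula = 17.39 wt% Si.
Second mineral: 56.170 g Si in 202.136 g formula = 27.79 wt% Si.
17.39% − 27.79% gives a difference of -10.40 percentage points.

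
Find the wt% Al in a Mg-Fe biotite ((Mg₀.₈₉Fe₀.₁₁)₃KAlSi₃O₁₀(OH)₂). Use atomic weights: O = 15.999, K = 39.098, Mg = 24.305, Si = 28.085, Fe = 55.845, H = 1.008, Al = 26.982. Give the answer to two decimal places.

6.31 mass %

M((Mg₀.₈₉Fe₀.₁₁)₃KAlSi₃O₁₀(OH)₂) = 427.662 g/mol.
Al contributes 1 × 26.982 = 26.982 g per mole.
26.982/427.662 = 0.0631 → 6.31%.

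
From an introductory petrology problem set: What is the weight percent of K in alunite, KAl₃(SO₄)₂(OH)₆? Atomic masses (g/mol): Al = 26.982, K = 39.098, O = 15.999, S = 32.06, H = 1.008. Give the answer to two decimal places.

Formula mass = 1*39.098 + 3*26.982 + 2*32.06 + 14*15.999 + 6*1.008 = 414.198 g/mol, of which 39.098 g is K.
So K makes up 39.098/414.198 = 0.0944 of the mass, i.e. 9.44%.

9.44 weight percent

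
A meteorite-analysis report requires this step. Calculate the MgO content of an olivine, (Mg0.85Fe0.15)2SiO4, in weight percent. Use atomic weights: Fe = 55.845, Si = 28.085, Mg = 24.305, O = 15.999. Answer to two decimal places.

Formula mass = 150.153 g/mol.
1.70 Mg → 1.7000 mol MgO per formula unit; M(MgO) = 40.304, so MgO mass = 68.517 g.
68.517/150.153 × 100 = 45.63 wt%.

45.63 wt%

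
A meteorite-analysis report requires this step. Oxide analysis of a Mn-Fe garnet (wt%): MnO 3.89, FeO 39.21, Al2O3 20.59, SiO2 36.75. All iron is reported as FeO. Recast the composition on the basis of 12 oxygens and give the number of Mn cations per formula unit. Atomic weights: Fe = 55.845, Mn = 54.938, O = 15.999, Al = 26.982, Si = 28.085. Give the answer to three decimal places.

MnO: 3.89/70.937 = 0.05484 mol → 0.05484 mol Mn, 0.05484 mol O.
FeO: 39.21/71.844 = 0.54577 mol → 0.54577 mol Fe, 0.54577 mol O.
Al2O3: 20.59/101.961 = 0.20194 mol → 0.40388 mol Al, 0.60582 mol O.
SiO2: 36.75/60.083 = 0.61165 mol → 0.61165 mol Si, 1.22330 mol O.
Total oxygen = 2.42973 mol. Normalization factor = 12/2.42973 = 4.93882.
Mn per 12 O = 0.05484 × 4.93882 = 0.271.

0.271 Mn apfu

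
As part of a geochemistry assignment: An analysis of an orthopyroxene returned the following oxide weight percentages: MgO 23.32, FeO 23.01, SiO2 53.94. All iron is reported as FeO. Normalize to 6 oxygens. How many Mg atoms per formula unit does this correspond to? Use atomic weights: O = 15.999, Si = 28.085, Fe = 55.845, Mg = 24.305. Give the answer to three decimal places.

MgO: 23.32/40.304 = 0.57860 mol → 0.57860 mol Mg, 0.57860 mol O.
FeO: 23.01/71.844 = 0.32028 mol → 0.32028 mol Fe, 0.32028 mol O.
SiO2: 53.94/60.083 = 0.89776 mol → 0.89776 mol Si, 1.79552 mol O.
Total oxygen = 2.69440 mol. Normalization factor = 6/2.69440 = 2.22684.
Mg per 6 O = 0.57860 × 2.22684 = 1.288.

1.288 Mg apfu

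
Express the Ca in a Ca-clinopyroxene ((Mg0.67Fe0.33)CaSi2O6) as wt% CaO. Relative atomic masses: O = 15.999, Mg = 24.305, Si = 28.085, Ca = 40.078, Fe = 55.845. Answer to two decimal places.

24.71 wt%

M((Mg0.67Fe0.33)CaSi2O6) = 226.955 g/mol; M(CaO) = 56.077 g/mol.
Moles CaO per formula unit = 1 Ca ÷ 1 = 1.0000.
CaO fraction = (1.0000 × 56.077) / 226.955 = 56.077/226.955 = 0.2471.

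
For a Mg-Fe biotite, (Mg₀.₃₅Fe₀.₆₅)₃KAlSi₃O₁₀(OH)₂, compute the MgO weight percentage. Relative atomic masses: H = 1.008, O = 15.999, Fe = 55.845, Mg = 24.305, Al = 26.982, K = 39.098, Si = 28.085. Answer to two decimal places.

8.84 wt%

M((Mg₀.₃₅Fe₀.₆₅)₃KAlSi₃O₁₀(OH)₂) = 478.757 g/mol; M(MgO) = 40.304 g/mol.
Moles MgO per formula unit = 1.05 Mg ÷ 1 = 1.0500.
MgO fraction = (1.0500 × 40.304) / 478.757 = 42.319/478.757 = 0.0884.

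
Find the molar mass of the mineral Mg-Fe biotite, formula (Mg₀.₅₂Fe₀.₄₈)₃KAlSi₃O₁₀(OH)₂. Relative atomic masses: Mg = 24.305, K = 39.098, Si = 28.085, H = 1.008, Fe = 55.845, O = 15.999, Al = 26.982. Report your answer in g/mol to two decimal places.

462.67 g/mol

M = 1.56·24.305 + 1.44·55.845 + 1·39.098 + 1·26.982 + 3·28.085 + 12·15.999 + 2·1.008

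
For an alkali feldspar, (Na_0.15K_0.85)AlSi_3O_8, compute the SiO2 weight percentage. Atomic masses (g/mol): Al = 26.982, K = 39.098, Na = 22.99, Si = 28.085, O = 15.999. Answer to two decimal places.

Molar mass of (Na_0.15K_0.85)AlSi_3O_8 = 0.15×22.99 + 0.85×39.098 + 1×26.982 + 3×28.085 + 8×15.999 = 275.911 g/mol.
Each formula unit contains 3 Si, equivalent to 3/1 = 3.0000 mol SiO2.
M(SiO2) = 1×28.085 + 2×15.999 = 60.083 g/mol.
Mass of SiO2 per formula unit = 3.0000 × 60.083 = 180.249 g.
SiO2 wt% = 180.249 / 275.911 × 100 = 65.33%.

65.33 wt%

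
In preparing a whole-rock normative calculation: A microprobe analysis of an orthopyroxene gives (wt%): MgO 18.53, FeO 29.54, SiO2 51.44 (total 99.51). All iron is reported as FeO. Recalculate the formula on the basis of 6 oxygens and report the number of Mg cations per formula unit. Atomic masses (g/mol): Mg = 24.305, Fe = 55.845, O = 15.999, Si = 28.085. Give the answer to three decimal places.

1.068 Mg apfu

18.53 wt% MgO ÷ 40.304 g/mol = 0.45976 mol, giving 0.45976 Mg and 0.45976 O.
29.54 wt% FeO ÷ 71.844 g/mol = 0.41117 mol, giving 0.41117 Fe and 0.41117 O.
51.44 wt% SiO2 ÷ 60.083 g/mol = 0.85615 mol, giving 0.85615 Si and 1.71230 O.
Oxygen sums to 2.58323; scaling by 6/2.58323 = 2.32267 puts the formula on 6 O.
Mg: 0.45976 × 2.32267 = 1.068 atoms per formula unit.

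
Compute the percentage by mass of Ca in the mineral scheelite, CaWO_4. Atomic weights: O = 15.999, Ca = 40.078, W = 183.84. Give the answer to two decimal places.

Molar mass of CaWO_4: 1·40.078 + 1·183.84 + 4·15.999 = 287.914 g/mol.
Mass of Ca per formula unit: 1 × 40.078 = 40.078 g.
Weight fraction Ca = 40.078 / 287.914 = 0.1392.

13.92 mass %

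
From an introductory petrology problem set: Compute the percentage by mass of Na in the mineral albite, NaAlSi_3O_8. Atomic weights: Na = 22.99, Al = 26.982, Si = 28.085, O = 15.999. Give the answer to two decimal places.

Formula mass = 1·22.99 + 1·26.982 + 3·28.085 + 8·15.999 = 262.219 g/mol, of which 22.990 g is Na.
So Na makes up 22.990/262.219 = 0.0877 of the mass, i.e. 8.77%.

8.77 mass %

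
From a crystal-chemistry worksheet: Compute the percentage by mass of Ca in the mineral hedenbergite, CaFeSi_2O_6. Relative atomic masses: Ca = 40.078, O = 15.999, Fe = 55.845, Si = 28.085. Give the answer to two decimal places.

Formula mass = 1×40.078 + 1×55.845 + 2×28.085 + 6×15.999 = 248.087 g/mol, of which 40.078 g is Ca.
So Ca makes up 40.078/248.087 = 0.1615 of the mass, i.e. 16.15%.

16.15 weight percent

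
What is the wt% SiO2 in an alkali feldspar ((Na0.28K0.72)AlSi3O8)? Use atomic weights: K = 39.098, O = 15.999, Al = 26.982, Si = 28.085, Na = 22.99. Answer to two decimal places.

65.83 wt%

M((Na0.28K0.72)AlSi3O8) = 273.817 g/mol; M(SiO2) = 60.083 g/mol.
Moles SiO2 per formula unit = 3 Si ÷ 1 = 3.0000.
SiO2 fraction = (3.0000 × 60.083) / 273.817 = 180.249/273.817 = 0.6583.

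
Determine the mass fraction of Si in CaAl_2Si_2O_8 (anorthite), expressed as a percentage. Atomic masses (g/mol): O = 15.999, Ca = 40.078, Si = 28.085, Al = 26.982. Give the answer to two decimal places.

20.19 wt%

Formula mass = 1*40.078 + 2*26.982 + 2*28.085 + 8*15.999 = 278.204 g/mol, of which 56.170 g is Si.
So Si makes up 56.170/278.204 = 0.2019 of the mass, i.e. 20.19%.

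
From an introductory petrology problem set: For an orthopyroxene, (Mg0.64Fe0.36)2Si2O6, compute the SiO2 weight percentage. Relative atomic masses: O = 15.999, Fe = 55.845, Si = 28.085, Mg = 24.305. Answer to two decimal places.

M((Mg0.64Fe0.36)2Si2O6) = 223.483 g/mol; M(SiO2) = 60.083 g/mol.
Moles SiO2 per formula unit = 2 Si ÷ 1 = 2.0000.
SiO2 fraction = (2.0000 × 60.083) / 223.483 = 120.166/223.483 = 0.5377.

53.77 wt%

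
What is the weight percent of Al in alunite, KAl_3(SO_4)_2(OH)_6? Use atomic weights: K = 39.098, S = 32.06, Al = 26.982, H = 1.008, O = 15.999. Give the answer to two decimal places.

Molar mass of KAl_3(SO_4)_2(OH)_6: 1·39.098 + 3·26.982 + 2·32.06 + 14·15.999 + 6·1.008 = 414.198 g/mol.
Mass of Al per formula unit: 3 × 26.982 = 80.946 g.
Weight fraction Al = 80.946 / 414.198 = 0.1954.

19.54 wt%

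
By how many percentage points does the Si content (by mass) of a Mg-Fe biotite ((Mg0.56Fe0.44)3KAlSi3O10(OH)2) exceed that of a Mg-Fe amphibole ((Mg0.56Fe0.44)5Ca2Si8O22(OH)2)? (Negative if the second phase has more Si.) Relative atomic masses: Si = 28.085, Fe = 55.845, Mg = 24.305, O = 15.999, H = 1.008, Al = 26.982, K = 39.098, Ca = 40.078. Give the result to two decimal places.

-7.12 percentage points

First mineral: 84.255 g Si in 458.887 g formula = 18.36 wt% Si.
Second mineral: 224.680 g Si in 881.741 g formula = 25.48 wt% Si.
18.36% − 25.48% gives a difference of -7.12 percentage points.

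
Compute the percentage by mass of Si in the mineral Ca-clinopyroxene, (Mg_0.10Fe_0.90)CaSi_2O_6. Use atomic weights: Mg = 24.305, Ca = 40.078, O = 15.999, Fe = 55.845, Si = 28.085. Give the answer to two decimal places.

22.93 wt%

Molar mass of (Mg_0.10Fe_0.90)CaSi_2O_6: 0.10*24.305 + 0.90*55.845 + 1*40.078 + 2*28.085 + 6*15.999 = 244.933 g/mol.
Mass of Si per formula unit: 2 × 28.085 = 56.170 g.
Weight fraction Si = 56.170 / 244.933 = 0.2293.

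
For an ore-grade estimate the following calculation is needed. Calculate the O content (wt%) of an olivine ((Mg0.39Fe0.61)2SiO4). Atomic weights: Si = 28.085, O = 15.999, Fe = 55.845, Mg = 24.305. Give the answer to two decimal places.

35.72 wt%

Molar mass of (Mg0.39Fe0.61)2SiO4: 0.78·24.305 + 1.22·55.845 + 1·28.085 + 4·15.999 = 179.170 g/mol.
Mass of O per formula unit: 4 × 15.999 = 63.996 g.
Weight fraction O = 63.996 / 179.170 = 0.3572.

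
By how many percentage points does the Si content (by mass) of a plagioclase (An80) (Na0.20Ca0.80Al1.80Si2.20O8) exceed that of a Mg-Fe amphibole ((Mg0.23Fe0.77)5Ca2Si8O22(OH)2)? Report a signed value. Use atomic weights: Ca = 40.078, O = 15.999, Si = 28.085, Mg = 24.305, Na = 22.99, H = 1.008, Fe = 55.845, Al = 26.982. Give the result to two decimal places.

-1.59 percentage points

M(Na0.20Ca0.80Al1.80Si2.20O8) = 275.007 g/mol, so wt% Si = 61.787/275.007 × 100 = 22.47%.
M((Mg0.23Fe0.77)5Ca2Si8O22(OH)2) = 933.782 g/mol, so wt% Si = 224.680/933.782 × 100 = 24.06%.
22.47 − 24.06 = -1.59 pp.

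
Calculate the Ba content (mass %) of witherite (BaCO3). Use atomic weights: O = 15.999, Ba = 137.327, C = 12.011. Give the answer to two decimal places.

69.59 mass %

M(BaCO3) = 197.335 g/mol.
Ba contributes 1 × 137.327 = 137.327 g per mole.
137.327/197.335 = 0.6959 → 69.59%.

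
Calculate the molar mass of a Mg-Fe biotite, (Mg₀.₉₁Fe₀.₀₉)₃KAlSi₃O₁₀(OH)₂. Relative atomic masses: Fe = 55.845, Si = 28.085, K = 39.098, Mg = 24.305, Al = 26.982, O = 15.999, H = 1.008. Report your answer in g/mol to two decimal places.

425.77 g/mol

The formula mass is the sum 2.73·24.305 + 0.27·55.845 + 1·39.098 + 1·26.982 + 3·28.085 + 12·15.999 + 2·1.008.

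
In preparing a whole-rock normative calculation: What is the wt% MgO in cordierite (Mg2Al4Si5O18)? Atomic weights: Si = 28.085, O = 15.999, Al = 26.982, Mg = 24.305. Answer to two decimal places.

Molar mass of Mg2Al4Si5O18 = 2·24.305 + 4·26.982 + 5·28.085 + 18·15.999 = 584.945 g/mol.
Each formula unit contains 2 Mg, equivalent to 2/1 = 2.0000 mol MgO.
M(MgO) = 1×24.305 + 1×15.999 = 40.304 g/mol.
Mass of MgO per formula unit = 2.0000 × 40.304 = 80.608 g.
MgO wt% = 80.608 / 584.945 × 100 = 13.78%.

13.78 wt%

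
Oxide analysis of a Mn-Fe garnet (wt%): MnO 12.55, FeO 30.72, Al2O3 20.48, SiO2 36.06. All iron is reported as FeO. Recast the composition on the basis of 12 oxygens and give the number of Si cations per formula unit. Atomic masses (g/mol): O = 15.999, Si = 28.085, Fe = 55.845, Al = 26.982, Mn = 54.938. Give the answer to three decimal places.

2.992 Si apfu

12.55 wt% MnO ÷ 70.937 g/mol = 0.17692 mol, giving 0.17692 Mn and 0.17692 O.
30.72 wt% FeO ÷ 71.844 g/mol = 0.42759 mol, giving 0.42759 Fe and 0.42759 O.
20.48 wt% Al2O3 ÷ 101.961 g/mol = 0.20086 mol, giving 0.40172 Al and 0.60258 O.
36.06 wt% SiO2 ÷ 60.083 g/mol = 0.60017 mol, giving 0.60017 Si and 1.20034 O.
Oxygen sums to 2.40743; scaling by 12/2.40743 = 4.98457 puts the formula on 12 O.
Si: 0.60017 × 4.98457 = 2.992 atoms per formula unit.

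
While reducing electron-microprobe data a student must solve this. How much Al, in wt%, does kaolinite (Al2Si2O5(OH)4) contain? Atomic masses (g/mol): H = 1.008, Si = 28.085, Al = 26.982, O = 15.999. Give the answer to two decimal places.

20.90 wt%

M(Al2Si2O5(OH)4) = 258.157 g/mol.
Al contributes 2 × 26.982 = 53.964 g per mole.
53.964/258.157 = 0.2090 → 20.90%.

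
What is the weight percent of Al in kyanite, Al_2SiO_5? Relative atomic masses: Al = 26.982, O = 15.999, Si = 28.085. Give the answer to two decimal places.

Formula mass = 2·26.982 + 1·28.085 + 5·15.999 = 162.044 g/mol, of which 53.964 g is Al.
So Al makes up 53.964/162.044 = 0.3330 of the mass, i.e. 33.30%.

33.30 mass %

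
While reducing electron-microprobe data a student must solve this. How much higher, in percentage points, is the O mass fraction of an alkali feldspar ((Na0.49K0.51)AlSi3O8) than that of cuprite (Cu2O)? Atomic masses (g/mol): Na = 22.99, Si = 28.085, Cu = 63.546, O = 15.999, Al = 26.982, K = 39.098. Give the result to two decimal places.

First mineral: 127.992 g O in 270.434 g formula = 47.33 wt% O.
Second mineral: 15.999 g O in 143.091 g formula = 11.18 wt% O.
47.33% − 11.18% gives a difference of 36.15 percentage points.

36.15 percentage points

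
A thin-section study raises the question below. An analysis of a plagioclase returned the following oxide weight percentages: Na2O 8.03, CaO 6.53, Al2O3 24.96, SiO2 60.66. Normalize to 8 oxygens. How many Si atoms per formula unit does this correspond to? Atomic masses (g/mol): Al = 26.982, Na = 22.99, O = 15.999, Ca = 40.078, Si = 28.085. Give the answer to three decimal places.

2.693 Si apfu

Na2O: 8.03/61.979 = 0.12956 mol → 0.25912 mol Na, 0.12956 mol O.
CaO: 6.53/56.077 = 0.11645 mol → 0.11645 mol Ca, 0.11645 mol O.
Al2O3: 24.96/101.961 = 0.24480 mol → 0.48960 mol Al, 0.73440 mol O.
SiO2: 60.66/60.083 = 1.00960 mol → 1.00960 mol Si, 2.01920 mol O.
Total oxygen = 2.99961 mol. Normalization factor = 8/2.99961 = 2.66701.
Si per 8 O = 1.00960 × 2.66701 = 2.693.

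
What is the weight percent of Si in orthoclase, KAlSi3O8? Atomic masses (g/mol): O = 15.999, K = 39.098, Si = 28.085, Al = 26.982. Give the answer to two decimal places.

Formula mass = 1·39.098 + 1·26.982 + 3·28.085 + 8·15.999 = 278.327 g/mol, of which 84.255 g is Si.
So Si makes up 84.255/278.327 = 0.3027 of the mass, i.e. 30.27%.

30.27 wt%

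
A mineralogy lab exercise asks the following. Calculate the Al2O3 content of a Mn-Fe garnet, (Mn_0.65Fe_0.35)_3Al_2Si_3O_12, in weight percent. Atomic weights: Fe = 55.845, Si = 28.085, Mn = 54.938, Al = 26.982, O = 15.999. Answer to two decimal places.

M((Mn_0.65Fe_0.35)_3Al_2Si_3O_12) = 495.973 g/mol; M(Al2O3) = 101.961 g/mol.
Moles Al2O3 per formula unit = 2 Al ÷ 2 = 1.0000.
Al2O3 fraction = (1.0000 × 101.961) / 495.973 = 101.961/495.973 = 0.2056.

20.56 wt%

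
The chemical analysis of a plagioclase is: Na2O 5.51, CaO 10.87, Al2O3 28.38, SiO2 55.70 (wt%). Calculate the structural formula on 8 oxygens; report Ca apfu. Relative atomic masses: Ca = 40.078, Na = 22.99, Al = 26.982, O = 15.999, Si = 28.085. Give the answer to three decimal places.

0.522 Ca apfu

5.51 wt% Na2O ÷ 61.979 g/mol = 0.08890 mol, giving 0.17780 Na and 0.08890 O.
10.87 wt% CaO ÷ 56.077 g/mol = 0.19384 mol, giving 0.19384 Ca and 0.19384 O.
28.38 wt% Al2O3 ÷ 101.961 g/mol = 0.27834 mol, giving 0.55668 Al and 0.83502 O.
55.70 wt% SiO2 ÷ 60.083 g/mol = 0.92705 mol, giving 0.92705 Si and 1.85410 O.
Oxygen sums to 2.97186; scaling by 8/2.97186 = 2.69192 puts the formula on 8 O.
Ca: 0.19384 × 2.69192 = 0.522 atoms per formula unit.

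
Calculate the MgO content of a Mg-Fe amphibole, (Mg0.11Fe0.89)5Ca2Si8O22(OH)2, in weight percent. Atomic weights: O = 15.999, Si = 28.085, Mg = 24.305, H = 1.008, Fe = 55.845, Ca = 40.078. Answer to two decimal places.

2.33 wt%

M((Mg0.11Fe0.89)5Ca2Si8O22(OH)2) = 952.706 g/mol; M(MgO) = 40.304 g/mol.
Moles MgO per formula unit = 0.55 Mg ÷ 1 = 0.5500.
MgO fraction = (0.5500 × 40.304) / 952.706 = 22.167/952.706 = 0.0233.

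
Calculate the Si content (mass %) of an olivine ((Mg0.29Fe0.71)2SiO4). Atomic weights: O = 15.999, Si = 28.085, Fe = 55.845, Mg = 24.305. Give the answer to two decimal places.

Molar mass of (Mg0.29Fe0.71)2SiO4: 0.58·24.305 + 1.42·55.845 + 1·28.085 + 4·15.999 = 185.478 g/mol.
Mass of Si per formula unit: 1 × 28.085 = 28.085 g.
Weight fraction Si = 28.085 / 185.478 = 0.1514.

15.14 mass %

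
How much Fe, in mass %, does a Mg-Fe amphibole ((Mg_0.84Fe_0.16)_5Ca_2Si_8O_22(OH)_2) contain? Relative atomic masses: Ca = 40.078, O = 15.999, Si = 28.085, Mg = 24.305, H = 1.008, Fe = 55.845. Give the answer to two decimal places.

5.33 mass %

M((Mg_0.84Fe_0.16)_5Ca_2Si_8O_22(OH)_2) = 837.585 g/mol.
Fe contributes 0.80 × 55.845 = 44.676 g per mole.
44.676/837.585 = 0.0533 → 5.33%.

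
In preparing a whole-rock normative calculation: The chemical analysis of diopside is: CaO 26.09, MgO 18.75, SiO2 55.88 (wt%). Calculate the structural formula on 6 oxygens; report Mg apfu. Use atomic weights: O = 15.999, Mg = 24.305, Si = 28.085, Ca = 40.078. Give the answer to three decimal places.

CaO: 26.09/56.077 = 0.46525 mol → 0.46525 mol Ca, 0.46525 mol O.
MgO: 18.75/40.304 = 0.46521 mol → 0.46521 mol Mg, 0.46521 mol O.
SiO2: 55.88/60.083 = 0.93005 mol → 0.93005 mol Si, 1.86010 mol O.
Total oxygen = 2.79056 mol. Normalization factor = 6/2.79056 = 2.15011.
Mg per 6 O = 0.46521 × 2.15011 = 1.000.

1.000 Mg apfu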